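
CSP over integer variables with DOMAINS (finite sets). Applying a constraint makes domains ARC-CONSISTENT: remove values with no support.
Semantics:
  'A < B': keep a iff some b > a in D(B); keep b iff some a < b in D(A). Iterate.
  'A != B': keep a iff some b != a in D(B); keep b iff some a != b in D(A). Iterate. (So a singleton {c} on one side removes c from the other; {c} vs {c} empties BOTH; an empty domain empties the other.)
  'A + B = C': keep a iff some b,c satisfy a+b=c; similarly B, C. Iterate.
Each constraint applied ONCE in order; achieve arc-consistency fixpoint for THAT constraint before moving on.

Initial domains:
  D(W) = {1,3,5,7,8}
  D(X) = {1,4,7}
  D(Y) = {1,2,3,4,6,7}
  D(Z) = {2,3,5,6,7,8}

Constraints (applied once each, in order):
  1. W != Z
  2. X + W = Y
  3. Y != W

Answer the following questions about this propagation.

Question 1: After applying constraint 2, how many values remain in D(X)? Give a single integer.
Constraint 1 (W != Z) on D(W)={1,3,5,7,8} D(Z)={2,3,5,6,7,8}: no change
Constraint 2 (X + W = Y) on D(X)={1,4,7} D(W)={1,3,5,7,8} D(Y)={1,2,3,4,6,7}: X {1,4,7}->{1,4}; W {1,3,5,7,8}->{1,3,5}; Y {1,2,3,4,6,7}->{2,4,6,7}
So after constraint 2: D(X)={1,4}, size = 2

Answer: 2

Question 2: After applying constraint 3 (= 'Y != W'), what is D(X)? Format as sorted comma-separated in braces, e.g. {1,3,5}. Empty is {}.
Constraint 1 (W != Z) on D(W)={1,3,5,7,8} D(Z)={2,3,5,6,7,8}: no change
Constraint 2 (X + W = Y) on D(X)={1,4,7} D(W)={1,3,5,7,8} D(Y)={1,2,3,4,6,7}: X {1,4,7}->{1,4}; W {1,3,5,7,8}->{1,3,5}; Y {1,2,3,4,6,7}->{2,4,6,7}
Constraint 3 (Y != W) on D(Y)={2,4,6,7} D(W)={1,3,5}: no change
So after constraint 3: D(X) = {1,4}

Answer: {1,4}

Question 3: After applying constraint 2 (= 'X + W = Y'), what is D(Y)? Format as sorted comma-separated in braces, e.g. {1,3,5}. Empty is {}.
Constraint 1 (W != Z) on D(W)={1,3,5,7,8} D(Z)={2,3,5,6,7,8}: no change
Constraint 2 (X + W = Y) on D(X)={1,4,7} D(W)={1,3,5,7,8} D(Y)={1,2,3,4,6,7}: X {1,4,7}->{1,4}; W {1,3,5,7,8}->{1,3,5}; Y {1,2,3,4,6,7}->{2,4,6,7}
So after constraint 2: D(Y) = {2,4,6,7}

Answer: {2,4,6,7}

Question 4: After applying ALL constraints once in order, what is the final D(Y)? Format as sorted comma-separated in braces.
Constraint 1 (W != Z) on D(W)={1,3,5,7,8} D(Z)={2,3,5,6,7,8}: no change
Constraint 2 (X + W = Y) on D(X)={1,4,7} D(W)={1,3,5,7,8} D(Y)={1,2,3,4,6,7}: X {1,4,7}->{1,4}; W {1,3,5,7,8}->{1,3,5}; Y {1,2,3,4,6,7}->{2,4,6,7}
Constraint 3 (Y != W) on D(Y)={2,4,6,7} D(W)={1,3,5}: no change
So after all 3 constraints: D(Y) = {2,4,6,7}

Answer: {2,4,6,7}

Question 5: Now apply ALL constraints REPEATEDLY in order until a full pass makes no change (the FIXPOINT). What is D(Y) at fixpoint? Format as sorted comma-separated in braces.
Answer: {2,4,6,7}

Derivation:
pass 0 (initial): D(Y)={1,2,3,4,6,7}
pass 1: W {1,3,5,7,8}->{1,3,5}; X {1,4,7}->{1,4}; Y {1,2,3,4,6,7}->{2,4,6,7}
pass 2: no change
Fixpoint after 2 passes: D(Y) = {2,4,6,7}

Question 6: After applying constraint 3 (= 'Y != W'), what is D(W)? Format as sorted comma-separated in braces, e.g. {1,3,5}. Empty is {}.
Answer: {1,3,5}

Derivation:
Constraint 1 (W != Z) on D(W)={1,3,5,7,8} D(Z)={2,3,5,6,7,8}: no change
Constraint 2 (X + W = Y) on D(X)={1,4,7} D(W)={1,3,5,7,8} D(Y)={1,2,3,4,6,7}: X {1,4,7}->{1,4}; W {1,3,5,7,8}->{1,3,5}; Y {1,2,3,4,6,7}->{2,4,6,7}
Constraint 3 (Y != W) on D(Y)={2,4,6,7} D(W)={1,3,5}: no change
So after constraint 3: D(W) = {1,3,5}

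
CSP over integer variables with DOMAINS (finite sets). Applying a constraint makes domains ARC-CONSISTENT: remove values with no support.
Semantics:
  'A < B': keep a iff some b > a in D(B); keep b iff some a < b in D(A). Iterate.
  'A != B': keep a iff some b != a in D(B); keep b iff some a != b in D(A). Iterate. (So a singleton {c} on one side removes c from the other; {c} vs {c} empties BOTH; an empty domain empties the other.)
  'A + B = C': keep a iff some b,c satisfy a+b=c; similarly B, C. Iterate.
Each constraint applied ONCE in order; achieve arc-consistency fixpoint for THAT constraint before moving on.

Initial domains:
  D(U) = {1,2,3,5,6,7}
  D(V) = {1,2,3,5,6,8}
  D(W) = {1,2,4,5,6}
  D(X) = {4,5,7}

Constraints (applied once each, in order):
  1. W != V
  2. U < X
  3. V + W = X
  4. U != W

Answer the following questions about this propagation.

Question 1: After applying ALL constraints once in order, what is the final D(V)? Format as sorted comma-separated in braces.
Answer: {1,2,3,5,6}

Derivation:
Constraint 1 (W != V) on D(W)={1,2,4,5,6} D(V)={1,2,3,5,6,8}: no change
Constraint 2 (U < X) on D(U)={1,2,3,5,6,7} D(X)={4,5,7}: U {1,2,3,5,6,7}->{1,2,3,5,6}
Constraint 3 (V + W = X) on D(V)={1,2,3,5,6,8} D(W)={1,2,4,5,6} D(X)={4,5,7}: V {1,2,3,5,6,8}->{1,2,3,5,6}
Constraint 4 (U != W) on D(U)={1,2,3,5,6} D(W)={1,2,4,5,6}: no change
So after all 4 constraints: D(V) = {1,2,3,5,6}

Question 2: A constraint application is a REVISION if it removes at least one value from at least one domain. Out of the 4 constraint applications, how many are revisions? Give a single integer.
Constraint 1 (W != V) on D(W)={1,2,4,5,6} D(V)={1,2,3,5,6,8}: no change => not a revision
Constraint 2 (U < X) on D(U)={1,2,3,5,6,7} D(X)={4,5,7}: U {1,2,3,5,6,7}->{1,2,3,5,6} => REVISION
Constraint 3 (V + W = X) on D(V)={1,2,3,5,6,8} D(W)={1,2,4,5,6} D(X)={4,5,7}: V {1,2,3,5,6,8}->{1,2,3,5,6} => REVISION
Constraint 4 (U != W) on D(U)={1,2,3,5,6} D(W)={1,2,4,5,6}: no change => not a revision
Total revisions = 2

Answer: 2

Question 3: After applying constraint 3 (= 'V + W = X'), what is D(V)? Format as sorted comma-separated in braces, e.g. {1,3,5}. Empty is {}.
Constraint 1 (W != V) on D(W)={1,2,4,5,6} D(V)={1,2,3,5,6,8}: no change
Constraint 2 (U < X) on D(U)={1,2,3,5,6,7} D(X)={4,5,7}: U {1,2,3,5,6,7}->{1,2,3,5,6}
Constraint 3 (V + W = X) on D(V)={1,2,3,5,6,8} D(W)={1,2,4,5,6} D(X)={4,5,7}: V {1,2,3,5,6,8}->{1,2,3,5,6}
So after constraint 3: D(V) = {1,2,3,5,6}

Answer: {1,2,3,5,6}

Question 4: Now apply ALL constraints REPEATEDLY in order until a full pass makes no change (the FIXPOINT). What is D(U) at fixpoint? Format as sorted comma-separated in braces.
Answer: {1,2,3,5,6}

Derivation:
pass 0 (initial): D(U)={1,2,3,5,6,7}
pass 1: U {1,2,3,5,6,7}->{1,2,3,5,6}; V {1,2,3,5,6,8}->{1,2,3,5,6}
pass 2: no change
Fixpoint after 2 passes: D(U) = {1,2,3,5,6}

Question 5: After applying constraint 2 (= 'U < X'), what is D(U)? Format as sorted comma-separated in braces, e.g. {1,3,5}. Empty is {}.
Constraint 1 (W != V) on D(W)={1,2,4,5,6} D(V)={1,2,3,5,6,8}: no change
Constraint 2 (U < X) on D(U)={1,2,3,5,6,7} D(X)={4,5,7}: U {1,2,3,5,6,7}->{1,2,3,5,6}
So after constraint 2: D(U) = {1,2,3,5,6}

Answer: {1,2,3,5,6}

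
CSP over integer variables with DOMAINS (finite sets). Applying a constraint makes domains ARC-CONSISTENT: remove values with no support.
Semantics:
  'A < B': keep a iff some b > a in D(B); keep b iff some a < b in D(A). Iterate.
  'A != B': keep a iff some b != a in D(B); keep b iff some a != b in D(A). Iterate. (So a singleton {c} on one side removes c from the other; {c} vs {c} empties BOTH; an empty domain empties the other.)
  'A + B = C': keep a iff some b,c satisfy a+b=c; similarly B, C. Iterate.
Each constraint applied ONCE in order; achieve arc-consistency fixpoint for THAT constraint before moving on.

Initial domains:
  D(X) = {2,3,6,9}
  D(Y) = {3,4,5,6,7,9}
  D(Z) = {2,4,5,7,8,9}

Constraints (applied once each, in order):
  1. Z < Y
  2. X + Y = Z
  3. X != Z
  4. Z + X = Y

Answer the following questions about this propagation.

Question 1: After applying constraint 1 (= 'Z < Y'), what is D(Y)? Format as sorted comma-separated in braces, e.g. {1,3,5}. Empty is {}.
Constraint 1 (Z < Y) on D(Z)={2,4,5,7,8,9} D(Y)={3,4,5,6,7,9}: Z {2,4,5,7,8,9}->{2,4,5,7,8}
So after constraint 1: D(Y) = {3,4,5,6,7,9}

Answer: {3,4,5,6,7,9}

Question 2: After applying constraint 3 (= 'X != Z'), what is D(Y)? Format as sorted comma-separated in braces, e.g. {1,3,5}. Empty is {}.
Constraint 1 (Z < Y) on D(Z)={2,4,5,7,8,9} D(Y)={3,4,5,6,7,9}: Z {2,4,5,7,8,9}->{2,4,5,7,8}
Constraint 2 (X + Y = Z) on D(X)={2,3,6,9} D(Y)={3,4,5,6,7,9} D(Z)={2,4,5,7,8}: X {2,3,6,9}->{2,3}; Y {3,4,5,6,7,9}->{3,4,5,6}; Z {2,4,5,7,8}->{5,7,8}
Constraint 3 (X != Z) on D(X)={2,3} D(Z)={5,7,8}: no change
So after constraint 3: D(Y) = {3,4,5,6}

Answer: {3,4,5,6}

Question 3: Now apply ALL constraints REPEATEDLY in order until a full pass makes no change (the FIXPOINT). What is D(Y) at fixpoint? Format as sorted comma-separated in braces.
Answer: {}

Derivation:
pass 0 (initial): D(Y)={3,4,5,6,7,9}
pass 1: X {2,3,6,9}->{}; Y {3,4,5,6,7,9}->{}; Z {2,4,5,7,8,9}->{}
pass 2: no change
Fixpoint after 2 passes: D(Y) = {}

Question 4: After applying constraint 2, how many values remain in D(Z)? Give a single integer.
Answer: 3

Derivation:
Constraint 1 (Z < Y) on D(Z)={2,4,5,7,8,9} D(Y)={3,4,5,6,7,9}: Z {2,4,5,7,8,9}->{2,4,5,7,8}
Constraint 2 (X + Y = Z) on D(X)={2,3,6,9} D(Y)={3,4,5,6,7,9} D(Z)={2,4,5,7,8}: X {2,3,6,9}->{2,3}; Y {3,4,5,6,7,9}->{3,4,5,6}; Z {2,4,5,7,8}->{5,7,8}
So after constraint 2: D(Z)={5,7,8}, size = 3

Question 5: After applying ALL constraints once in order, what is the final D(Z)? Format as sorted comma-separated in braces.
Answer: {}

Derivation:
Constraint 1 (Z < Y) on D(Z)={2,4,5,7,8,9} D(Y)={3,4,5,6,7,9}: Z {2,4,5,7,8,9}->{2,4,5,7,8}
Constraint 2 (X + Y = Z) on D(X)={2,3,6,9} D(Y)={3,4,5,6,7,9} D(Z)={2,4,5,7,8}: X {2,3,6,9}->{2,3}; Y {3,4,5,6,7,9}->{3,4,5,6}; Z {2,4,5,7,8}->{5,7,8}
Constraint 3 (X != Z) on D(X)={2,3} D(Z)={5,7,8}: no change
Constraint 4 (Z + X = Y) on D(Z)={5,7,8} D(X)={2,3} D(Y)={3,4,5,6}: Z {5,7,8}->{}; X {2,3}->{}; Y {3,4,5,6}->{}
So after all 4 constraints: D(Z) = {}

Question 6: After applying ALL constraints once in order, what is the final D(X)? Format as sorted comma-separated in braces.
Answer: {}

Derivation:
Constraint 1 (Z < Y) on D(Z)={2,4,5,7,8,9} D(Y)={3,4,5,6,7,9}: Z {2,4,5,7,8,9}->{2,4,5,7,8}
Constraint 2 (X + Y = Z) on D(X)={2,3,6,9} D(Y)={3,4,5,6,7,9} D(Z)={2,4,5,7,8}: X {2,3,6,9}->{2,3}; Y {3,4,5,6,7,9}->{3,4,5,6}; Z {2,4,5,7,8}->{5,7,8}
Constraint 3 (X != Z) on D(X)={2,3} D(Z)={5,7,8}: no change
Constraint 4 (Z + X = Y) on D(Z)={5,7,8} D(X)={2,3} D(Y)={3,4,5,6}: Z {5,7,8}->{}; X {2,3}->{}; Y {3,4,5,6}->{}
So after all 4 constraints: D(X) = {}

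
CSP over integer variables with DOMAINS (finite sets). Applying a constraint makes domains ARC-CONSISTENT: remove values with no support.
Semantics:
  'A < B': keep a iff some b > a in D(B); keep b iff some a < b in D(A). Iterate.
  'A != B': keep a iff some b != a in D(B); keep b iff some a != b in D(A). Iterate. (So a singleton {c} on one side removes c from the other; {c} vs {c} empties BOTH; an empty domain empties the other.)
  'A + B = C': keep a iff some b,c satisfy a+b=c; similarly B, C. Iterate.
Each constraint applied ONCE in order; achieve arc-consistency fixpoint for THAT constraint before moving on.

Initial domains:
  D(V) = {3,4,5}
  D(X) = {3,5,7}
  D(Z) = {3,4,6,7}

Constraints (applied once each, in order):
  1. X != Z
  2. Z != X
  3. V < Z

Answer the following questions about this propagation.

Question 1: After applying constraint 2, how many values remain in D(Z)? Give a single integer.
Constraint 1 (X != Z) on D(X)={3,5,7} D(Z)={3,4,6,7}: no change
Constraint 2 (Z != X) on D(Z)={3,4,6,7} D(X)={3,5,7}: no change
So after constraint 2: D(Z)={3,4,6,7}, size = 4

Answer: 4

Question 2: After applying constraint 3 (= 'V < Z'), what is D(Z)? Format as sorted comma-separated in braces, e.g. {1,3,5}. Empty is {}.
Constraint 1 (X != Z) on D(X)={3,5,7} D(Z)={3,4,6,7}: no change
Constraint 2 (Z != X) on D(Z)={3,4,6,7} D(X)={3,5,7}: no change
Constraint 3 (V < Z) on D(V)={3,4,5} D(Z)={3,4,6,7}: Z {3,4,6,7}->{4,6,7}
So after constraint 3: D(Z) = {4,6,7}

Answer: {4,6,7}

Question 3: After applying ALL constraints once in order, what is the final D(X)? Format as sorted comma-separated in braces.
Constraint 1 (X != Z) on D(X)={3,5,7} D(Z)={3,4,6,7}: no change
Constraint 2 (Z != X) on D(Z)={3,4,6,7} D(X)={3,5,7}: no change
Constraint 3 (V < Z) on D(V)={3,4,5} D(Z)={3,4,6,7}: Z {3,4,6,7}->{4,6,7}
So after all 3 constraints: D(X) = {3,5,7}

Answer: {3,5,7}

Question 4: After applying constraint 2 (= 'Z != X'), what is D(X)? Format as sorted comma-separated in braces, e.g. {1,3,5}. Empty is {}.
Answer: {3,5,7}

Derivation:
Constraint 1 (X != Z) on D(X)={3,5,7} D(Z)={3,4,6,7}: no change
Constraint 2 (Z != X) on D(Z)={3,4,6,7} D(X)={3,5,7}: no change
So after constraint 2: D(X) = {3,5,7}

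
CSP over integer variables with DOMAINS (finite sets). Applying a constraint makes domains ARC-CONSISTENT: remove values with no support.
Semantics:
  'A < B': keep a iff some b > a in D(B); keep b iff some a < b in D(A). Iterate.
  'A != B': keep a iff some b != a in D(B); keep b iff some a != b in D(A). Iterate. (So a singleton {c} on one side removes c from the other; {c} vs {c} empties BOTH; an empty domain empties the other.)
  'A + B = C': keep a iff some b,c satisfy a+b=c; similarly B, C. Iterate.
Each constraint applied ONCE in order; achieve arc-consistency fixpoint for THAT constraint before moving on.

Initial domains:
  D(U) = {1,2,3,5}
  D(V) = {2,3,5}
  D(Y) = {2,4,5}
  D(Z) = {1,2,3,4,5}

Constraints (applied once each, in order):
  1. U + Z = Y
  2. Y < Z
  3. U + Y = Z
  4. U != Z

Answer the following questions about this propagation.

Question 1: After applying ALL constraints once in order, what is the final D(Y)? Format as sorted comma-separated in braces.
Answer: {2}

Derivation:
Constraint 1 (U + Z = Y) on D(U)={1,2,3,5} D(Z)={1,2,3,4,5} D(Y)={2,4,5}: U {1,2,3,5}->{1,2,3}; Z {1,2,3,4,5}->{1,2,3,4}
Constraint 2 (Y < Z) on D(Y)={2,4,5} D(Z)={1,2,3,4}: Y {2,4,5}->{2}; Z {1,2,3,4}->{3,4}
Constraint 3 (U + Y = Z) on D(U)={1,2,3} D(Y)={2} D(Z)={3,4}: U {1,2,3}->{1,2}
Constraint 4 (U != Z) on D(U)={1,2} D(Z)={3,4}: no change
So after all 4 constraints: D(Y) = {2}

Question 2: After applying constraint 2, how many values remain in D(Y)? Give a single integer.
Answer: 1

Derivation:
Constraint 1 (U + Z = Y) on D(U)={1,2,3,5} D(Z)={1,2,3,4,5} D(Y)={2,4,5}: U {1,2,3,5}->{1,2,3}; Z {1,2,3,4,5}->{1,2,3,4}
Constraint 2 (Y < Z) on D(Y)={2,4,5} D(Z)={1,2,3,4}: Y {2,4,5}->{2}; Z {1,2,3,4}->{3,4}
So after constraint 2: D(Y)={2}, size = 1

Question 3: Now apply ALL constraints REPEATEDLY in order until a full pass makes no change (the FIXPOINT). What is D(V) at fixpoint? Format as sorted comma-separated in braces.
Answer: {2,3,5}

Derivation:
pass 0 (initial): D(V)={2,3,5}
pass 1: U {1,2,3,5}->{1,2}; Y {2,4,5}->{2}; Z {1,2,3,4,5}->{3,4}
pass 2: U {1,2}->{}; Y {2}->{}; Z {3,4}->{}
pass 3: no change
Fixpoint after 3 passes: D(V) = {2,3,5}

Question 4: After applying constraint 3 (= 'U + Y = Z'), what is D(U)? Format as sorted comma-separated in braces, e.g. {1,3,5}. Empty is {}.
Answer: {1,2}

Derivation:
Constraint 1 (U + Z = Y) on D(U)={1,2,3,5} D(Z)={1,2,3,4,5} D(Y)={2,4,5}: U {1,2,3,5}->{1,2,3}; Z {1,2,3,4,5}->{1,2,3,4}
Constraint 2 (Y < Z) on D(Y)={2,4,5} D(Z)={1,2,3,4}: Y {2,4,5}->{2}; Z {1,2,3,4}->{3,4}
Constraint 3 (U + Y = Z) on D(U)={1,2,3} D(Y)={2} D(Z)={3,4}: U {1,2,3}->{1,2}
So after constraint 3: D(U) = {1,2}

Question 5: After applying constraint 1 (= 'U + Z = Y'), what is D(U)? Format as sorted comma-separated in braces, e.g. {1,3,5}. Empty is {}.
Constraint 1 (U + Z = Y) on D(U)={1,2,3,5} D(Z)={1,2,3,4,5} D(Y)={2,4,5}: U {1,2,3,5}->{1,2,3}; Z {1,2,3,4,5}->{1,2,3,4}
So after constraint 1: D(U) = {1,2,3}

Answer: {1,2,3}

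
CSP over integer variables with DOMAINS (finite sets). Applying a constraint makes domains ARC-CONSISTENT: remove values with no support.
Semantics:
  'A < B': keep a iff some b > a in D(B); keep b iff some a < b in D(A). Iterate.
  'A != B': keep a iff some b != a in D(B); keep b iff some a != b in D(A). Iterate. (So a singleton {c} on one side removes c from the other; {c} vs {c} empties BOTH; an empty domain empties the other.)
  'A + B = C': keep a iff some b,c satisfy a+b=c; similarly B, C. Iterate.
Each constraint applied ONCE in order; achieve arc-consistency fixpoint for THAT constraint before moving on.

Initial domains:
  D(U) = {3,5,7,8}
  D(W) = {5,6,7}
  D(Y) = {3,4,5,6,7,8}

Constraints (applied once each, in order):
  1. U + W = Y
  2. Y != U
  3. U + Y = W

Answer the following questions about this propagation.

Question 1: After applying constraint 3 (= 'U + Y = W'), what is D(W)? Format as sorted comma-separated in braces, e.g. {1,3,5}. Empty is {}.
Answer: {}

Derivation:
Constraint 1 (U + W = Y) on D(U)={3,5,7,8} D(W)={5,6,7} D(Y)={3,4,5,6,7,8}: U {3,5,7,8}->{3}; W {5,6,7}->{5}; Y {3,4,5,6,7,8}->{8}
Constraint 2 (Y != U) on D(Y)={8} D(U)={3}: no change
Constraint 3 (U + Y = W) on D(U)={3} D(Y)={8} D(W)={5}: U {3}->{}; Y {8}->{}; W {5}->{}
So after constraint 3: D(W) = {}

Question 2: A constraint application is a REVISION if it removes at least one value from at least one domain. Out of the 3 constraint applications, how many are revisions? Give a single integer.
Constraint 1 (U + W = Y) on D(U)={3,5,7,8} D(W)={5,6,7} D(Y)={3,4,5,6,7,8}: U {3,5,7,8}->{3}; W {5,6,7}->{5}; Y {3,4,5,6,7,8}->{8} => REVISION
Constraint 2 (Y != U) on D(Y)={8} D(U)={3}: no change => not a revision
Constraint 3 (U + Y = W) on D(U)={3} D(Y)={8} D(W)={5}: U {3}->{}; Y {8}->{}; W {5}->{} => REVISION
Total revisions = 2

Answer: 2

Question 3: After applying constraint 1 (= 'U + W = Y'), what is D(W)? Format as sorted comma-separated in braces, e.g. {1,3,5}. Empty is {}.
Constraint 1 (U + W = Y) on D(U)={3,5,7,8} D(W)={5,6,7} D(Y)={3,4,5,6,7,8}: U {3,5,7,8}->{3}; W {5,6,7}->{5}; Y {3,4,5,6,7,8}->{8}
So after constraint 1: D(W) = {5}

Answer: {5}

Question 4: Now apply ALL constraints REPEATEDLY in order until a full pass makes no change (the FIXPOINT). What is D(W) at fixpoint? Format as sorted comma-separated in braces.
Answer: {}

Derivation:
pass 0 (initial): D(W)={5,6,7}
pass 1: U {3,5,7,8}->{}; W {5,6,7}->{}; Y {3,4,5,6,7,8}->{}
pass 2: no change
Fixpoint after 2 passes: D(W) = {}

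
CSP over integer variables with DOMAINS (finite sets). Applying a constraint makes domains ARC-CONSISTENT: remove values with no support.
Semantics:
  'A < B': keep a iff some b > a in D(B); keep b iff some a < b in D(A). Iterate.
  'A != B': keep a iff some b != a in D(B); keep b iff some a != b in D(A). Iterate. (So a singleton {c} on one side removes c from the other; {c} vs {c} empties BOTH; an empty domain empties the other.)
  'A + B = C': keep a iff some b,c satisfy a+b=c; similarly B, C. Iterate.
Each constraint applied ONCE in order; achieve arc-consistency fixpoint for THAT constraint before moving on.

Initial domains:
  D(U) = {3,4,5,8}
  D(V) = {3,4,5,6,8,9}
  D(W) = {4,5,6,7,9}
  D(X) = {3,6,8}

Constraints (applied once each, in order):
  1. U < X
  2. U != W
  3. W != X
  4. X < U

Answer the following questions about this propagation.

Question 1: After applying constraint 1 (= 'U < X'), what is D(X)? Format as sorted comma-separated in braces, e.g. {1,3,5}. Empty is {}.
Constraint 1 (U < X) on D(U)={3,4,5,8} D(X)={3,6,8}: U {3,4,5,8}->{3,4,5}; X {3,6,8}->{6,8}
So after constraint 1: D(X) = {6,8}

Answer: {6,8}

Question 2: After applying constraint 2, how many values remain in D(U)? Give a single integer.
Constraint 1 (U < X) on D(U)={3,4,5,8} D(X)={3,6,8}: U {3,4,5,8}->{3,4,5}; X {3,6,8}->{6,8}
Constraint 2 (U != W) on D(U)={3,4,5} D(W)={4,5,6,7,9}: no change
So after constraint 2: D(U)={3,4,5}, size = 3

Answer: 3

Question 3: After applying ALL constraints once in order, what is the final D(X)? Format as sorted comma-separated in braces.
Answer: {}

Derivation:
Constraint 1 (U < X) on D(U)={3,4,5,8} D(X)={3,6,8}: U {3,4,5,8}->{3,4,5}; X {3,6,8}->{6,8}
Constraint 2 (U != W) on D(U)={3,4,5} D(W)={4,5,6,7,9}: no change
Constraint 3 (W != X) on D(W)={4,5,6,7,9} D(X)={6,8}: no change
Constraint 4 (X < U) on D(X)={6,8} D(U)={3,4,5}: X {6,8}->{}; U {3,4,5}->{}
So after all 4 constraints: D(X) = {}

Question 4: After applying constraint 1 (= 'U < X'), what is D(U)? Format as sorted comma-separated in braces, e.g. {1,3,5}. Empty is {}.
Constraint 1 (U < X) on D(U)={3,4,5,8} D(X)={3,6,8}: U {3,4,5,8}->{3,4,5}; X {3,6,8}->{6,8}
So after constraint 1: D(U) = {3,4,5}

Answer: {3,4,5}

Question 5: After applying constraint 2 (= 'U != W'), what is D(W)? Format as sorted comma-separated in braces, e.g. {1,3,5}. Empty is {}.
Answer: {4,5,6,7,9}

Derivation:
Constraint 1 (U < X) on D(U)={3,4,5,8} D(X)={3,6,8}: U {3,4,5,8}->{3,4,5}; X {3,6,8}->{6,8}
Constraint 2 (U != W) on D(U)={3,4,5} D(W)={4,5,6,7,9}: no change
So after constraint 2: D(W) = {4,5,6,7,9}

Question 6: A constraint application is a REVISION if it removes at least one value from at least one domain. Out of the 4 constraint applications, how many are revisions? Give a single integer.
Constraint 1 (U < X) on D(U)={3,4,5,8} D(X)={3,6,8}: U {3,4,5,8}->{3,4,5}; X {3,6,8}->{6,8} => REVISION
Constraint 2 (U != W) on D(U)={3,4,5} D(W)={4,5,6,7,9}: no change => not a revision
Constraint 3 (W != X) on D(W)={4,5,6,7,9} D(X)={6,8}: no change => not a revision
Constraint 4 (X < U) on D(X)={6,8} D(U)={3,4,5}: X {6,8}->{}; U {3,4,5}->{} => REVISION
Total revisions = 2

Answer: 2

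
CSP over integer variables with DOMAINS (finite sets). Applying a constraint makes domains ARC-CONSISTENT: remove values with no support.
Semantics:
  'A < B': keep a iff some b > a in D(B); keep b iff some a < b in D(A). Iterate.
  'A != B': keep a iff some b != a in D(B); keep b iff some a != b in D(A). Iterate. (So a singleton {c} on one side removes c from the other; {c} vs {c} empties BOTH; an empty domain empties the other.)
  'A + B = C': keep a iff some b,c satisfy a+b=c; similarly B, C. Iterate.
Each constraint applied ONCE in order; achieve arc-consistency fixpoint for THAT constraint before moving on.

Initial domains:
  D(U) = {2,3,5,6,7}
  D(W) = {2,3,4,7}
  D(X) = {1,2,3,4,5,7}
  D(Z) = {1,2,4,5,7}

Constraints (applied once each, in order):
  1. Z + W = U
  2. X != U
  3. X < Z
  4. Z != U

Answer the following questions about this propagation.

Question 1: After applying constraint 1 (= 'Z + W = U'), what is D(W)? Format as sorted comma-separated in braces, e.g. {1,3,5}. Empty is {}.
Answer: {2,3,4}

Derivation:
Constraint 1 (Z + W = U) on D(Z)={1,2,4,5,7} D(W)={2,3,4,7} D(U)={2,3,5,6,7}: Z {1,2,4,5,7}->{1,2,4,5}; W {2,3,4,7}->{2,3,4}; U {2,3,5,6,7}->{3,5,6,7}
So after constraint 1: D(W) = {2,3,4}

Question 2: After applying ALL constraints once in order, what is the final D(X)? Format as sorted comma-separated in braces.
Constraint 1 (Z + W = U) on D(Z)={1,2,4,5,7} D(W)={2,3,4,7} D(U)={2,3,5,6,7}: Z {1,2,4,5,7}->{1,2,4,5}; W {2,3,4,7}->{2,3,4}; U {2,3,5,6,7}->{3,5,6,7}
Constraint 2 (X != U) on D(X)={1,2,3,4,5,7} D(U)={3,5,6,7}: no change
Constraint 3 (X < Z) on D(X)={1,2,3,4,5,7} D(Z)={1,2,4,5}: X {1,2,3,4,5,7}->{1,2,3,4}; Z {1,2,4,5}->{2,4,5}
Constraint 4 (Z != U) on D(Z)={2,4,5} D(U)={3,5,6,7}: no change
So after all 4 constraints: D(X) = {1,2,3,4}

Answer: {1,2,3,4}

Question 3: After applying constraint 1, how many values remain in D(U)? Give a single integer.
Constraint 1 (Z + W = U) on D(Z)={1,2,4,5,7} D(W)={2,3,4,7} D(U)={2,3,5,6,7}: Z {1,2,4,5,7}->{1,2,4,5}; W {2,3,4,7}->{2,3,4}; U {2,3,5,6,7}->{3,5,6,7}
So after constraint 1: D(U)={3,5,6,7}, size = 4

Answer: 4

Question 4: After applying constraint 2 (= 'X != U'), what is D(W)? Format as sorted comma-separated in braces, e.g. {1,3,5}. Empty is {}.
Answer: {2,3,4}

Derivation:
Constraint 1 (Z + W = U) on D(Z)={1,2,4,5,7} D(W)={2,3,4,7} D(U)={2,3,5,6,7}: Z {1,2,4,5,7}->{1,2,4,5}; W {2,3,4,7}->{2,3,4}; U {2,3,5,6,7}->{3,5,6,7}
Constraint 2 (X != U) on D(X)={1,2,3,4,5,7} D(U)={3,5,6,7}: no change
So after constraint 2: D(W) = {2,3,4}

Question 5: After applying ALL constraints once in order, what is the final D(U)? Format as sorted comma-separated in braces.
Answer: {3,5,6,7}

Derivation:
Constraint 1 (Z + W = U) on D(Z)={1,2,4,5,7} D(W)={2,3,4,7} D(U)={2,3,5,6,7}: Z {1,2,4,5,7}->{1,2,4,5}; W {2,3,4,7}->{2,3,4}; U {2,3,5,6,7}->{3,5,6,7}
Constraint 2 (X != U) on D(X)={1,2,3,4,5,7} D(U)={3,5,6,7}: no change
Constraint 3 (X < Z) on D(X)={1,2,3,4,5,7} D(Z)={1,2,4,5}: X {1,2,3,4,5,7}->{1,2,3,4}; Z {1,2,4,5}->{2,4,5}
Constraint 4 (Z != U) on D(Z)={2,4,5} D(U)={3,5,6,7}: no change
So after all 4 constraints: D(U) = {3,5,6,7}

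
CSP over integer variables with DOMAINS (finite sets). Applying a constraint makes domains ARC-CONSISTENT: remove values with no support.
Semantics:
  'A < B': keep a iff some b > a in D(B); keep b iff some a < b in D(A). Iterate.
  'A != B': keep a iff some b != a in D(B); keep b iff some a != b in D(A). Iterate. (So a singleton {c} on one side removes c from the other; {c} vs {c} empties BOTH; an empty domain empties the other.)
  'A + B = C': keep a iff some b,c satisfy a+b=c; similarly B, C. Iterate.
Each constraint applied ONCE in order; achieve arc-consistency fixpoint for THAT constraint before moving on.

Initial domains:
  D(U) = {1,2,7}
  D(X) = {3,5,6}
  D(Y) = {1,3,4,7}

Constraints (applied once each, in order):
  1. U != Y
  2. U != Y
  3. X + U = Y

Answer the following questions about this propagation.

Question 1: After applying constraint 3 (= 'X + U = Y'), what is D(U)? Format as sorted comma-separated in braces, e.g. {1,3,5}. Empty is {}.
Answer: {1,2}

Derivation:
Constraint 1 (U != Y) on D(U)={1,2,7} D(Y)={1,3,4,7}: no change
Constraint 2 (U != Y) on D(U)={1,2,7} D(Y)={1,3,4,7}: no change
Constraint 3 (X + U = Y) on D(X)={3,5,6} D(U)={1,2,7} D(Y)={1,3,4,7}: U {1,2,7}->{1,2}; Y {1,3,4,7}->{4,7}
So after constraint 3: D(U) = {1,2}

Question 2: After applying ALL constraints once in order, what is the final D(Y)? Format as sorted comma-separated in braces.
Constraint 1 (U != Y) on D(U)={1,2,7} D(Y)={1,3,4,7}: no change
Constraint 2 (U != Y) on D(U)={1,2,7} D(Y)={1,3,4,7}: no change
Constraint 3 (X + U = Y) on D(X)={3,5,6} D(U)={1,2,7} D(Y)={1,3,4,7}: U {1,2,7}->{1,2}; Y {1,3,4,7}->{4,7}
So after all 3 constraints: D(Y) = {4,7}

Answer: {4,7}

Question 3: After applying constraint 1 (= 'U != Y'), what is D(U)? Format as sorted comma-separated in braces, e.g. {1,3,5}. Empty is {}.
Constraint 1 (U != Y) on D(U)={1,2,7} D(Y)={1,3,4,7}: no change
So after constraint 1: D(U) = {1,2,7}

Answer: {1,2,7}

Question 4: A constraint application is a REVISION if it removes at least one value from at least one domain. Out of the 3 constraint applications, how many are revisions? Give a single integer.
Constraint 1 (U != Y) on D(U)={1,2,7} D(Y)={1,3,4,7}: no change => not a revision
Constraint 2 (U != Y) on D(U)={1,2,7} D(Y)={1,3,4,7}: no change => not a revision
Constraint 3 (X + U = Y) on D(X)={3,5,6} D(U)={1,2,7} D(Y)={1,3,4,7}: U {1,2,7}->{1,2}; Y {1,3,4,7}->{4,7} => REVISION
Total revisions = 1

Answer: 1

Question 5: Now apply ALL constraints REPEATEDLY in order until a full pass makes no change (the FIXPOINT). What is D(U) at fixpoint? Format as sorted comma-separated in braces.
Answer: {1,2}

Derivation:
pass 0 (initial): D(U)={1,2,7}
pass 1: U {1,2,7}->{1,2}; Y {1,3,4,7}->{4,7}
pass 2: no change
Fixpoint after 2 passes: D(U) = {1,2}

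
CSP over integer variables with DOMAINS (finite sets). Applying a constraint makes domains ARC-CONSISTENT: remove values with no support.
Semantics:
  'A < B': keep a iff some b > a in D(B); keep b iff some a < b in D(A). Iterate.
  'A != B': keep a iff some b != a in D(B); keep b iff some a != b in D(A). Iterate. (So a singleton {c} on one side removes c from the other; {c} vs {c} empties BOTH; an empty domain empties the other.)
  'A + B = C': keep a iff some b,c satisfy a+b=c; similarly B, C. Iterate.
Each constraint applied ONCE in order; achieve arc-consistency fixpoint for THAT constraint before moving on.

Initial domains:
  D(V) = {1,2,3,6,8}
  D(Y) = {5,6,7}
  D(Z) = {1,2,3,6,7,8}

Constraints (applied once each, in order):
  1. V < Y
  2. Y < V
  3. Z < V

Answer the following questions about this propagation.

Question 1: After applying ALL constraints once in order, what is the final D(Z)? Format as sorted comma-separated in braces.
Constraint 1 (V < Y) on D(V)={1,2,3,6,8} D(Y)={5,6,7}: V {1,2,3,6,8}->{1,2,3,6}
Constraint 2 (Y < V) on D(Y)={5,6,7} D(V)={1,2,3,6}: Y {5,6,7}->{5}; V {1,2,3,6}->{6}
Constraint 3 (Z < V) on D(Z)={1,2,3,6,7,8} D(V)={6}: Z {1,2,3,6,7,8}->{1,2,3}
So after all 3 constraints: D(Z) = {1,2,3}

Answer: {1,2,3}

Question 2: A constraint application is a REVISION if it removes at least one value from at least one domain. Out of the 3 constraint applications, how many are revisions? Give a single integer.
Constraint 1 (V < Y) on D(V)={1,2,3,6,8} D(Y)={5,6,7}: V {1,2,3,6,8}->{1,2,3,6} => REVISION
Constraint 2 (Y < V) on D(Y)={5,6,7} D(V)={1,2,3,6}: Y {5,6,7}->{5}; V {1,2,3,6}->{6} => REVISION
Constraint 3 (Z < V) on D(Z)={1,2,3,6,7,8} D(V)={6}: Z {1,2,3,6,7,8}->{1,2,3} => REVISION
Total revisions = 3

Answer: 3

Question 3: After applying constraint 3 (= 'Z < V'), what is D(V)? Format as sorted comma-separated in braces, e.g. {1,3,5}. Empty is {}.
Answer: {6}

Derivation:
Constraint 1 (V < Y) on D(V)={1,2,3,6,8} D(Y)={5,6,7}: V {1,2,3,6,8}->{1,2,3,6}
Constraint 2 (Y < V) on D(Y)={5,6,7} D(V)={1,2,3,6}: Y {5,6,7}->{5}; V {1,2,3,6}->{6}
Constraint 3 (Z < V) on D(Z)={1,2,3,6,7,8} D(V)={6}: Z {1,2,3,6,7,8}->{1,2,3}
So after constraint 3: D(V) = {6}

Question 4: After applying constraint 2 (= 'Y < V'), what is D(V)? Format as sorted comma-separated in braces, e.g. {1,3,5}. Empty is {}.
Constraint 1 (V < Y) on D(V)={1,2,3,6,8} D(Y)={5,6,7}: V {1,2,3,6,8}->{1,2,3,6}
Constraint 2 (Y < V) on D(Y)={5,6,7} D(V)={1,2,3,6}: Y {5,6,7}->{5}; V {1,2,3,6}->{6}
So after constraint 2: D(V) = {6}

Answer: {6}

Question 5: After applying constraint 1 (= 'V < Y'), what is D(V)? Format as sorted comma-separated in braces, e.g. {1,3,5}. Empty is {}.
Answer: {1,2,3,6}

Derivation:
Constraint 1 (V < Y) on D(V)={1,2,3,6,8} D(Y)={5,6,7}: V {1,2,3,6,8}->{1,2,3,6}
So after constraint 1: D(V) = {1,2,3,6}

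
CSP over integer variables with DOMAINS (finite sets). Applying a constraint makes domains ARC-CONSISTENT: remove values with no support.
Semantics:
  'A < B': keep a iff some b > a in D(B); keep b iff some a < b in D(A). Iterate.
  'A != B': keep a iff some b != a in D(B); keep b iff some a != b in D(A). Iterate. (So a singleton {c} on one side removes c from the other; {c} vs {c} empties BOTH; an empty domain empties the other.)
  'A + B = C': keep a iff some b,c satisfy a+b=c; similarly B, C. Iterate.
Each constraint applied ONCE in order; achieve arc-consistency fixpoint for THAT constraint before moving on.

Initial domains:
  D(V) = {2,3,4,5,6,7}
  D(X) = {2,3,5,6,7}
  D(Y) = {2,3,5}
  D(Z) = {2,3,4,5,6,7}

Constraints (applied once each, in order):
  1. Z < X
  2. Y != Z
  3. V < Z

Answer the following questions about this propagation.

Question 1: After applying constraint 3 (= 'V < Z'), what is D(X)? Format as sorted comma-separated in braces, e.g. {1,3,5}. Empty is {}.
Answer: {3,5,6,7}

Derivation:
Constraint 1 (Z < X) on D(Z)={2,3,4,5,6,7} D(X)={2,3,5,6,7}: Z {2,3,4,5,6,7}->{2,3,4,5,6}; X {2,3,5,6,7}->{3,5,6,7}
Constraint 2 (Y != Z) on D(Y)={2,3,5} D(Z)={2,3,4,5,6}: no change
Constraint 3 (V < Z) on D(V)={2,3,4,5,6,7} D(Z)={2,3,4,5,6}: V {2,3,4,5,6,7}->{2,3,4,5}; Z {2,3,4,5,6}->{3,4,5,6}
So after constraint 3: D(X) = {3,5,6,7}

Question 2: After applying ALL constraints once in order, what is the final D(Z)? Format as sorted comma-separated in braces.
Constraint 1 (Z < X) on D(Z)={2,3,4,5,6,7} D(X)={2,3,5,6,7}: Z {2,3,4,5,6,7}->{2,3,4,5,6}; X {2,3,5,6,7}->{3,5,6,7}
Constraint 2 (Y != Z) on D(Y)={2,3,5} D(Z)={2,3,4,5,6}: no change
Constraint 3 (V < Z) on D(V)={2,3,4,5,6,7} D(Z)={2,3,4,5,6}: V {2,3,4,5,6,7}->{2,3,4,5}; Z {2,3,4,5,6}->{3,4,5,6}
So after all 3 constraints: D(Z) = {3,4,5,6}

Answer: {3,4,5,6}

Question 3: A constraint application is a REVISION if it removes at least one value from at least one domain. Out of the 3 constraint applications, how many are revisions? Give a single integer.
Answer: 2

Derivation:
Constraint 1 (Z < X) on D(Z)={2,3,4,5,6,7} D(X)={2,3,5,6,7}: Z {2,3,4,5,6,7}->{2,3,4,5,6}; X {2,3,5,6,7}->{3,5,6,7} => REVISION
Constraint 2 (Y != Z) on D(Y)={2,3,5} D(Z)={2,3,4,5,6}: no change => not a revision
Constraint 3 (V < Z) on D(V)={2,3,4,5,6,7} D(Z)={2,3,4,5,6}: V {2,3,4,5,6,7}->{2,3,4,5}; Z {2,3,4,5,6}->{3,4,5,6} => REVISION
Total revisions = 2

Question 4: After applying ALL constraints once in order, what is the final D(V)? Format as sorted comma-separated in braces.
Constraint 1 (Z < X) on D(Z)={2,3,4,5,6,7} D(X)={2,3,5,6,7}: Z {2,3,4,5,6,7}->{2,3,4,5,6}; X {2,3,5,6,7}->{3,5,6,7}
Constraint 2 (Y != Z) on D(Y)={2,3,5} D(Z)={2,3,4,5,6}: no change
Constraint 3 (V < Z) on D(V)={2,3,4,5,6,7} D(Z)={2,3,4,5,6}: V {2,3,4,5,6,7}->{2,3,4,5}; Z {2,3,4,5,6}->{3,4,5,6}
So after all 3 constraints: D(V) = {2,3,4,5}

Answer: {2,3,4,5}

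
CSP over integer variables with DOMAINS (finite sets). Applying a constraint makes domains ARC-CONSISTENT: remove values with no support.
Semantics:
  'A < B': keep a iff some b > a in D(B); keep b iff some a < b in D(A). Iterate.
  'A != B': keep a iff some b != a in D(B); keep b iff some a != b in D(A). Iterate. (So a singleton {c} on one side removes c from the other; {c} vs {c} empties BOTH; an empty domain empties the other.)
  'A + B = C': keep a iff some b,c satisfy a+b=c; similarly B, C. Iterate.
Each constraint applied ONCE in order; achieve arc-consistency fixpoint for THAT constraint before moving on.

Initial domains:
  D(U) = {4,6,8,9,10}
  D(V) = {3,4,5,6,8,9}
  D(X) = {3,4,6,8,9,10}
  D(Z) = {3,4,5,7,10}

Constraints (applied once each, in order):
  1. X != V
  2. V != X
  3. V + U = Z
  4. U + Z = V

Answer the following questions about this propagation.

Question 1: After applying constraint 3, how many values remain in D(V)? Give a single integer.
Answer: 3

Derivation:
Constraint 1 (X != V) on D(X)={3,4,6,8,9,10} D(V)={3,4,5,6,8,9}: no change
Constraint 2 (V != X) on D(V)={3,4,5,6,8,9} D(X)={3,4,6,8,9,10}: no change
Constraint 3 (V + U = Z) on D(V)={3,4,5,6,8,9} D(U)={4,6,8,9,10} D(Z)={3,4,5,7,10}: V {3,4,5,6,8,9}->{3,4,6}; U {4,6,8,9,10}->{4,6}; Z {3,4,5,7,10}->{7,10}
So after constraint 3: D(V)={3,4,6}, size = 3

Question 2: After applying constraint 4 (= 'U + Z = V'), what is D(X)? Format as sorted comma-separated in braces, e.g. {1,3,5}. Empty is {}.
Answer: {3,4,6,8,9,10}

Derivation:
Constraint 1 (X != V) on D(X)={3,4,6,8,9,10} D(V)={3,4,5,6,8,9}: no change
Constraint 2 (V != X) on D(V)={3,4,5,6,8,9} D(X)={3,4,6,8,9,10}: no change
Constraint 3 (V + U = Z) on D(V)={3,4,5,6,8,9} D(U)={4,6,8,9,10} D(Z)={3,4,5,7,10}: V {3,4,5,6,8,9}->{3,4,6}; U {4,6,8,9,10}->{4,6}; Z {3,4,5,7,10}->{7,10}
Constraint 4 (U + Z = V) on D(U)={4,6} D(Z)={7,10} D(V)={3,4,6}: U {4,6}->{}; Z {7,10}->{}; V {3,4,6}->{}
So after constraint 4: D(X) = {3,4,6,8,9,10}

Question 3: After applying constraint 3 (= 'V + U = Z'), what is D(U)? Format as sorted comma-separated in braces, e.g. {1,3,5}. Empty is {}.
Constraint 1 (X != V) on D(X)={3,4,6,8,9,10} D(V)={3,4,5,6,8,9}: no change
Constraint 2 (V != X) on D(V)={3,4,5,6,8,9} D(X)={3,4,6,8,9,10}: no change
Constraint 3 (V + U = Z) on D(V)={3,4,5,6,8,9} D(U)={4,6,8,9,10} D(Z)={3,4,5,7,10}: V {3,4,5,6,8,9}->{3,4,6}; U {4,6,8,9,10}->{4,6}; Z {3,4,5,7,10}->{7,10}
So after constraint 3: D(U) = {4,6}

Answer: {4,6}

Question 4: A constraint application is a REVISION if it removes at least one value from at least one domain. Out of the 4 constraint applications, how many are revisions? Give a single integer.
Constraint 1 (X != V) on D(X)={3,4,6,8,9,10} D(V)={3,4,5,6,8,9}: no change => not a revision
Constraint 2 (V != X) on D(V)={3,4,5,6,8,9} D(X)={3,4,6,8,9,10}: no change => not a revision
Constraint 3 (V + U = Z) on D(V)={3,4,5,6,8,9} D(U)={4,6,8,9,10} D(Z)={3,4,5,7,10}: V {3,4,5,6,8,9}->{3,4,6}; U {4,6,8,9,10}->{4,6}; Z {3,4,5,7,10}->{7,10} => REVISION
Constraint 4 (U + Z = V) on D(U)={4,6} D(Z)={7,10} D(V)={3,4,6}: U {4,6}->{}; Z {7,10}->{}; V {3,4,6}->{} => REVISION
Total revisions = 2

Answer: 2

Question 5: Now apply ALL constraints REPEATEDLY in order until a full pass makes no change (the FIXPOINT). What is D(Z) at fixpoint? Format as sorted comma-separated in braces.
pass 0 (initial): D(Z)={3,4,5,7,10}
pass 1: U {4,6,8,9,10}->{}; V {3,4,5,6,8,9}->{}; Z {3,4,5,7,10}->{}
pass 2: X {3,4,6,8,9,10}->{}
pass 3: no change
Fixpoint after 3 passes: D(Z) = {}

Answer: {}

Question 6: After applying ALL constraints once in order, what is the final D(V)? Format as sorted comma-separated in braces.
Constraint 1 (X != V) on D(X)={3,4,6,8,9,10} D(V)={3,4,5,6,8,9}: no change
Constraint 2 (V != X) on D(V)={3,4,5,6,8,9} D(X)={3,4,6,8,9,10}: no change
Constraint 3 (V + U = Z) on D(V)={3,4,5,6,8,9} D(U)={4,6,8,9,10} D(Z)={3,4,5,7,10}: V {3,4,5,6,8,9}->{3,4,6}; U {4,6,8,9,10}->{4,6}; Z {3,4,5,7,10}->{7,10}
Constraint 4 (U + Z = V) on D(U)={4,6} D(Z)={7,10} D(V)={3,4,6}: U {4,6}->{}; Z {7,10}->{}; V {3,4,6}->{}
So after all 4 constraints: D(V) = {}

Answer: {}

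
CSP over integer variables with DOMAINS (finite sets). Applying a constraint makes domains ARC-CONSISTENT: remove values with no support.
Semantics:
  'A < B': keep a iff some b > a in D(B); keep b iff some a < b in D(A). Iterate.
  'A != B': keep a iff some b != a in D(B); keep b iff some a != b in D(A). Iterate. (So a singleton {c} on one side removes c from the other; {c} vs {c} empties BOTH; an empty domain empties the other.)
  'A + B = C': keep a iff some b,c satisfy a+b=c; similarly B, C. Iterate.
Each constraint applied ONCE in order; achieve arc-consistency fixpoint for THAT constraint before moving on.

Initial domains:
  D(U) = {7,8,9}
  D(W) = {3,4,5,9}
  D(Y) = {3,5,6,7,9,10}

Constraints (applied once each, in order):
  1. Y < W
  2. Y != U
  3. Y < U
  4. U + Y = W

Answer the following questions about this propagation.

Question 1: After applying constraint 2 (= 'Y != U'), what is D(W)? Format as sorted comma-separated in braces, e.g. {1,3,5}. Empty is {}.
Answer: {4,5,9}

Derivation:
Constraint 1 (Y < W) on D(Y)={3,5,6,7,9,10} D(W)={3,4,5,9}: Y {3,5,6,7,9,10}->{3,5,6,7}; W {3,4,5,9}->{4,5,9}
Constraint 2 (Y != U) on D(Y)={3,5,6,7} D(U)={7,8,9}: no change
So after constraint 2: D(W) = {4,5,9}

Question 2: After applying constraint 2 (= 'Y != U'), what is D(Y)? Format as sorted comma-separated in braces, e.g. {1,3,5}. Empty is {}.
Answer: {3,5,6,7}

Derivation:
Constraint 1 (Y < W) on D(Y)={3,5,6,7,9,10} D(W)={3,4,5,9}: Y {3,5,6,7,9,10}->{3,5,6,7}; W {3,4,5,9}->{4,5,9}
Constraint 2 (Y != U) on D(Y)={3,5,6,7} D(U)={7,8,9}: no change
So after constraint 2: D(Y) = {3,5,6,7}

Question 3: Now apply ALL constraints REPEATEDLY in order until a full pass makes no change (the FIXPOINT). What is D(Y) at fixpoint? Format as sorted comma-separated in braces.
Answer: {}

Derivation:
pass 0 (initial): D(Y)={3,5,6,7,9,10}
pass 1: U {7,8,9}->{}; W {3,4,5,9}->{}; Y {3,5,6,7,9,10}->{}
pass 2: no change
Fixpoint after 2 passes: D(Y) = {}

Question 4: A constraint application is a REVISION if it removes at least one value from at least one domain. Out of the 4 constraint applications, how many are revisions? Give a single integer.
Answer: 2

Derivation:
Constraint 1 (Y < W) on D(Y)={3,5,6,7,9,10} D(W)={3,4,5,9}: Y {3,5,6,7,9,10}->{3,5,6,7}; W {3,4,5,9}->{4,5,9} => REVISION
Constraint 2 (Y != U) on D(Y)={3,5,6,7} D(U)={7,8,9}: no change => not a revision
Constraint 3 (Y < U) on D(Y)={3,5,6,7} D(U)={7,8,9}: no change => not a revision
Constraint 4 (U + Y = W) on D(U)={7,8,9} D(Y)={3,5,6,7} D(W)={4,5,9}: U {7,8,9}->{}; Y {3,5,6,7}->{}; W {4,5,9}->{} => REVISION
Total revisions = 2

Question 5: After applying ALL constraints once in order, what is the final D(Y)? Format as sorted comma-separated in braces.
Answer: {}

Derivation:
Constraint 1 (Y < W) on D(Y)={3,5,6,7,9,10} D(W)={3,4,5,9}: Y {3,5,6,7,9,10}->{3,5,6,7}; W {3,4,5,9}->{4,5,9}
Constraint 2 (Y != U) on D(Y)={3,5,6,7} D(U)={7,8,9}: no change
Constraint 3 (Y < U) on D(Y)={3,5,6,7} D(U)={7,8,9}: no change
Constraint 4 (U + Y = W) on D(U)={7,8,9} D(Y)={3,5,6,7} D(W)={4,5,9}: U {7,8,9}->{}; Y {3,5,6,7}->{}; W {4,5,9}->{}
So after all 4 constraints: D(Y) = {}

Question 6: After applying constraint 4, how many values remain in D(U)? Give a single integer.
Constraint 1 (Y < W) on D(Y)={3,5,6,7,9,10} D(W)={3,4,5,9}: Y {3,5,6,7,9,10}->{3,5,6,7}; W {3,4,5,9}->{4,5,9}
Constraint 2 (Y != U) on D(Y)={3,5,6,7} D(U)={7,8,9}: no change
Constraint 3 (Y < U) on D(Y)={3,5,6,7} D(U)={7,8,9}: no change
Constraint 4 (U + Y = W) on D(U)={7,8,9} D(Y)={3,5,6,7} D(W)={4,5,9}: U {7,8,9}->{}; Y {3,5,6,7}->{}; W {4,5,9}->{}
So after constraint 4: D(U)={}, size = 0

Answer: 0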